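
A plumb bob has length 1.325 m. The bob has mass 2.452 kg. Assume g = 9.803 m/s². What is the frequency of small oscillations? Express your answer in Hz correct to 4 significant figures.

T = 2π√(L/g) = 2π√(1.325/9.803) = 2.3100 s, so f = 1/T = 0.4329 Hz.

0.4329 Hz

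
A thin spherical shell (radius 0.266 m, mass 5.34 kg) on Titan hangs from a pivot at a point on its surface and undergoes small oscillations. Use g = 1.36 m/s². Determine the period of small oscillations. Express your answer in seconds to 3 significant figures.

3.59 s

I_cm = (2/3)mr² = 0.2519 kg·m². The pivot is at distance d = 0.266 m from the centre of mass.
By the parallel-axis theorem, I = I_cm + md² = 0.2519 + 0.3778 = 0.6297 kg·m².
T = 2π√(I/(mgd)) = 2π√(0.6297/(5.34 × 1.36 × 0.266)) = 3.59 s.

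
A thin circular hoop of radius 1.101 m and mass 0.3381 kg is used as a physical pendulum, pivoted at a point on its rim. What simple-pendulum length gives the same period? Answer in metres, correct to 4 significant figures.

2.202 m

The equivalent simple-pendulum length is L_eq = I/(md), where I is about the pivot and d = 1.1010 m.
I_cm = mR² = 0.40985 kg·m², so I = I_cm + md² = 0.40985 + 0.40985 = 0.81969 kg·m².
L_eq = 0.81969/(0.3381 × 1.1010) = 2.202 m.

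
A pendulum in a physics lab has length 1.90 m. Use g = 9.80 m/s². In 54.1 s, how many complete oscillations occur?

19

T = 2π√(L/g) = 2π√(1.90/9.80) = 2.767 s.
Number of complete oscillations = ⌊54.1/2.767⌋ = ⌊19.55⌋ = 19.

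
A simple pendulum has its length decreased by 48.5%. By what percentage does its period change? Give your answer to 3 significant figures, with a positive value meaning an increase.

T ∝ √L, so T'/T = √(0.5150) = 0.7176.
Percentage change in T = (0.7176 − 1) × 100% = -28.2%.

-28.2%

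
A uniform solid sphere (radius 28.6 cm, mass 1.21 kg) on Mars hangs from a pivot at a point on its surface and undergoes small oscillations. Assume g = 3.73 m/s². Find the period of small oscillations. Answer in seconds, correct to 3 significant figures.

2.06 s

I_cm = (2/5)mr² = 0.03959 kg·m². The pivot is at distance d = 0.286 m from the centre of mass.
By the parallel-axis theorem, I = I_cm + md² = 0.03959 + 0.09897 = 0.1386 kg·m².
T = 2π√(I/(mgd)) = 2π√(0.1386/(1.21 × 3.73 × 0.286)) = 2.06 s.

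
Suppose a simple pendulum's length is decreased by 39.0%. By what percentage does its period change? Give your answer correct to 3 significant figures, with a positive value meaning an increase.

T ∝ √L, so T'/T = √(0.6100) = 0.7810.
Percentage change in T = (0.7810 − 1) × 100% = -21.9%.

-21.9%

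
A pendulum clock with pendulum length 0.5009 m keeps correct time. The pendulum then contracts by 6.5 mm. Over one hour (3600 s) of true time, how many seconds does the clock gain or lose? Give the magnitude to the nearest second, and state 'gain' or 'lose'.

T ∝ √L, so T'/T = √(0.49440/0.5009) = 0.993490.
In 3600 s of true time the clock registers 3600/0.993490 = 3623.6 s, so it gains 24 s.

gain 24 s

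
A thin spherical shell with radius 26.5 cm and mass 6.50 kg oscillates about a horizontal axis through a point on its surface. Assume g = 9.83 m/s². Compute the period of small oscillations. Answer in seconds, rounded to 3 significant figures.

I_cm = (2/3)mr² = 0.3043 kg·m². The pivot is at distance d = 0.265 m from the centre of mass.
By the parallel-axis theorem, I = I_cm + md² = 0.3043 + 0.4565 = 0.7608 kg·m².
T = 2π√(I/(mgd)) = 2π√(0.7608/(6.50 × 9.83 × 0.265)) = 1.33 s.

1.33 s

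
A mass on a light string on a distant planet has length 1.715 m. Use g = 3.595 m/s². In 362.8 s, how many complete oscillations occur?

83

T = 2π√(L/g) = 2π√(1.715/3.595) = 4.3397 s.
Number of complete oscillations = ⌊362.8/4.3397⌋ = ⌊83.600⌋ = 83.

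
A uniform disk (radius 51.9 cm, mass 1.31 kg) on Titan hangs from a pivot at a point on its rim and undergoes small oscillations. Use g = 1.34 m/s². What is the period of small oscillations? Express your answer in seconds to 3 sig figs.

I_cm = ½mr² = 0.1764 kg·m². The pivot is at distance d = 0.519 m from the centre of mass.
By the parallel-axis theorem, I = I_cm + md² = 0.1764 + 0.3529 = 0.5293 kg·m².
T = 2π√(I/(mgd)) = 2π√(0.5293/(1.31 × 1.34 × 0.519)) = 4.79 s.

4.79 s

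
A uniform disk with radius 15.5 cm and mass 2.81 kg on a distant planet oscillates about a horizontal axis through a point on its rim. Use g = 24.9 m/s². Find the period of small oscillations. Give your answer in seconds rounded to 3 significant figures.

0.607 s

I_cm = ½mr² = 0.03376 kg·m². The pivot is at distance d = 0.155 m from the centre of mass.
By the parallel-axis theorem, I = I_cm + md² = 0.03376 + 0.06751 = 0.1013 kg·m².
T = 2π√(I/(mgd)) = 2π√(0.1013/(2.81 × 24.9 × 0.155)) = 0.607 s.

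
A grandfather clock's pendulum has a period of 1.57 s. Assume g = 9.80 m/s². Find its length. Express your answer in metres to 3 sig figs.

0.612 m

From T = 2π√(L/g), L = gT²/(4π²) = 9.80 × 1.570²/(4π²) = 0.612 m.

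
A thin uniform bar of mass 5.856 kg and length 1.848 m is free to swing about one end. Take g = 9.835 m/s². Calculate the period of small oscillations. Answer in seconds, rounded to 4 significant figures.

2.224 s

For a physical pendulum T = 2π√(I/(mgd)), with d = 0.92400 m from pivot to centre of mass.
I_cm = mL²/12 = 5.856 × 1.848²/12 = 1.6666 kg·m²; I = I_cm + md² = 1.6666 + 5.856 × 0.92400² = 6.6663 kg·m².
T = 2π√(6.6663/(5.856 × 9.835 × 0.92400)) = 2.224 s.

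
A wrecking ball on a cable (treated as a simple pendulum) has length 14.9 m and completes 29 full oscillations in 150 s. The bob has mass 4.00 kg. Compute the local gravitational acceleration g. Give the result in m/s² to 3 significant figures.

T = 150/29 = 5.172 s.
From T = 2π√(L/g), g = 4π²L/T² = 4π² × 14.9/5.172² = 22.0 m/s².

22.0 m/s²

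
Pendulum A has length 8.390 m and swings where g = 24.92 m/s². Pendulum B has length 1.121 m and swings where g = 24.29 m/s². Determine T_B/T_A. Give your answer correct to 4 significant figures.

T = 2π√(L/g), so T_B/T_A = √((L_B/g_B)/(L_A/g_A)) = √((1.121/24.29)/(8.390/24.92)) = 0.3702.

0.3702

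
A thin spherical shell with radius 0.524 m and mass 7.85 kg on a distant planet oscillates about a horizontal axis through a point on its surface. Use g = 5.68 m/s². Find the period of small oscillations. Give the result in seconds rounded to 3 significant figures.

2.46 s

I_cm = (2/3)mr² = 1.437 kg·m². The pivot is at distance d = 0.524 m from the centre of mass.
By the parallel-axis theorem, I = I_cm + md² = 1.437 + 2.155 = 3.592 kg·m².
T = 2π√(I/(mgd)) = 2π√(3.592/(7.85 × 5.68 × 0.524)) = 2.46 s.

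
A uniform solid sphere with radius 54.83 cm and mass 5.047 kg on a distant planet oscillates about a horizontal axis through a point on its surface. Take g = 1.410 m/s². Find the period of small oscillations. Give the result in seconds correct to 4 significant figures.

4.636 s

I_cm = (2/5)mr² = 0.60692 kg·m². The pivot is at distance d = 0.5483 m from the centre of mass.
By the parallel-axis theorem, I = I_cm + md² = 0.60692 + 1.5173 = 2.1242 kg·m².
T = 2π√(I/(mgd)) = 2π√(2.1242/(5.047 × 1.410 × 0.5483)) = 4.636 s.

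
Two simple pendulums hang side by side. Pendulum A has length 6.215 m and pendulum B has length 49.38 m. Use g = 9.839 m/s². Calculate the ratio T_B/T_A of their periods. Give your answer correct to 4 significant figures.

2.819

T ∝ √L, so T_B/T_A = √(L_B/L_A) = √(49.38/6.215) = 2.819.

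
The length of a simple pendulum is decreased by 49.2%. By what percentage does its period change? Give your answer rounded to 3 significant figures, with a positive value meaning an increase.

T ∝ √L, so T'/T = √(0.5080) = 0.7127.
Percentage change in T = (0.7127 − 1) × 100% = -28.7%.

-28.7%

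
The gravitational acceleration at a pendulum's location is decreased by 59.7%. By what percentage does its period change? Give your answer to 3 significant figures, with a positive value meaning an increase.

T ∝ 1/√g, so T'/T = 1/√(0.4030) = 1.575.
Percentage change in T = (1.575 − 1) × 100% = 57.5%.

57.5%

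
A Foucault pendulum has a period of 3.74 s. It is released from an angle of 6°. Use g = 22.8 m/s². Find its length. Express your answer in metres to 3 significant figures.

8.08 m

From T = 2π√(L/g), L = gT²/(4π²) = 22.8 × 3.740²/(4π²) = 8.08 m.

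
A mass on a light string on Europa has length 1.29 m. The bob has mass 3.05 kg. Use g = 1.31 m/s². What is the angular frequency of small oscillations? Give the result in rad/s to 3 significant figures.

ω = √(g/L) = √(1.31/1.29) = 1.01 rad/s.

1.01 rad/s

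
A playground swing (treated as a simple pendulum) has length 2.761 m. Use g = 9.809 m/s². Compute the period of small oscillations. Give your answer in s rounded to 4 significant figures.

3.334 s

T = 2π√(L/g) = 2π√(2.761/9.809) = 2π × 0.53054 = 3.334 s.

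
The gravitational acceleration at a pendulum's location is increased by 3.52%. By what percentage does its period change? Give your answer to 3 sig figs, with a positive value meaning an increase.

T ∝ 1/√g, so T'/T = 1/√(1.035) = 0.9829.
Percentage change in T = (0.9829 − 1) × 100% = -1.71%.

-1.71%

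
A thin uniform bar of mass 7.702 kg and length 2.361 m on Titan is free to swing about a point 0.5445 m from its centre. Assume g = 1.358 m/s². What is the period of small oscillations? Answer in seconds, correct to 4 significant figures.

For a physical pendulum T = 2π√(I/(mgd)), with d = 0.54450 m from pivot to centre of mass.
I_cm = mL²/12 = 7.702 × 2.361²/12 = 3.5778 kg·m²; I = I_cm + md² = 3.5778 + 7.702 × 0.54450² = 5.8613 kg·m².
T = 2π√(5.8613/(7.702 × 1.358 × 0.54450)) = 6.374 s.

6.374 s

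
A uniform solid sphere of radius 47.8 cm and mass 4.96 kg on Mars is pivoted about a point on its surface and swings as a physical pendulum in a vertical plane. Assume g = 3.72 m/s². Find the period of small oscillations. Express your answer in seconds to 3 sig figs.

2.66 s

I_cm = (2/5)mr² = 0.4533 kg·m². The pivot is at distance d = 0.478 m from the centre of mass.
By the parallel-axis theorem, I = I_cm + md² = 0.4533 + 1.133 = 1.587 kg·m².
T = 2π√(I/(mgd)) = 2π√(1.587/(4.96 × 3.72 × 0.478)) = 2.66 s.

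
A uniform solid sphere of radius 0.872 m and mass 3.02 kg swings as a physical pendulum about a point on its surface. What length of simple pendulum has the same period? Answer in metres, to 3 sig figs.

The equivalent simple-pendulum length is L_eq = I/(md), where I is about the pivot and d = 0.8720 m.
I_cm = (2/5)mR² = 0.9185 kg·m², so I = I_cm + md² = 0.9185 + 2.296 = 3.215 kg·m².
L_eq = 3.215/(3.02 × 0.8720) = 1.22 m.

1.22 m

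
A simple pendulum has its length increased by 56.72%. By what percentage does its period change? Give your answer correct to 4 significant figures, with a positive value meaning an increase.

T ∝ √L, so T'/T = √(1.5672) = 1.2519.
Percentage change in T = (1.2519 − 1) × 100% = 25.19%.

25.19%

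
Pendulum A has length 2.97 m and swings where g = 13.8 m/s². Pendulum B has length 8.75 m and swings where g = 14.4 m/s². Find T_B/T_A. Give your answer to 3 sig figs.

T = 2π√(L/g), so T_B/T_A = √((L_B/g_B)/(L_A/g_A)) = √((8.75/14.4)/(2.97/13.8)) = 1.68.

1.68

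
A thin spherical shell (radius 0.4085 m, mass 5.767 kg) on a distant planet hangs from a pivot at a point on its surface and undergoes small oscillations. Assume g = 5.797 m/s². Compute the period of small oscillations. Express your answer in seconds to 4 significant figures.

2.153 s

I_cm = (2/3)mr² = 0.64157 kg·m². The pivot is at distance d = 0.4085 m from the centre of mass.
By the parallel-axis theorem, I = I_cm + md² = 0.64157 + 0.96235 = 1.6039 kg·m².
T = 2π√(I/(mgd)) = 2π√(1.6039/(5.767 × 5.797 × 0.4085)) = 2.153 s.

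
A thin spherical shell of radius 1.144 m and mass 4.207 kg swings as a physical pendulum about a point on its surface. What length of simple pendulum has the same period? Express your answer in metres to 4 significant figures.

1.907 m

The equivalent simple-pendulum length is L_eq = I/(md), where I is about the pivot and d = 1.1440 m.
I_cm = (2/3)mR² = 3.6706 kg·m², so I = I_cm + md² = 3.6706 + 5.5059 = 9.1764 kg·m².
L_eq = 9.1764/(4.207 × 1.1440) = 1.907 m.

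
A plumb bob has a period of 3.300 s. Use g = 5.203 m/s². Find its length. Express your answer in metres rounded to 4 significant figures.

From T = 2π√(L/g), L = gT²/(4π²) = 5.203 × 3.3000²/(4π²) = 1.435 m.

1.435 m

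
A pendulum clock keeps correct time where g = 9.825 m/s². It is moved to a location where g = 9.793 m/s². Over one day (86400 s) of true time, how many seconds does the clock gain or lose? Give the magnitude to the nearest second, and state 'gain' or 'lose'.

The clock's period scales as T ∝ 1/√g, so T'/T = √(9.825/9.793) = 1.00163.
In 86400 s of true time the clock registers 86400/1.00163 = 86259.2 s, so it loses 141 s.

lose 141 s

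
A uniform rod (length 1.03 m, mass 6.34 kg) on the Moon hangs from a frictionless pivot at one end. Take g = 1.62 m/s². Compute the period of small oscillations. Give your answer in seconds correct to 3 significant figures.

For a physical pendulum T = 2π√(I/(mgd)), with d = 0.5150 m from pivot to centre of mass.
I_cm = mL²/12 = 6.34 × 1.03²/12 = 0.5605 kg·m²; I = I_cm + md² = 0.5605 + 6.34 × 0.5150² = 2.242 kg·m².
T = 2π√(2.242/(6.34 × 1.62 × 0.5150)) = 4.09 s.

4.09 s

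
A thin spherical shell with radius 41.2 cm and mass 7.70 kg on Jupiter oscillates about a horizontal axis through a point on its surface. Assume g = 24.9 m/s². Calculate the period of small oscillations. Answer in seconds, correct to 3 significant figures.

I_cm = (2/3)mr² = 0.8714 kg·m². The pivot is at distance d = 0.412 m from the centre of mass.
By the parallel-axis theorem, I = I_cm + md² = 0.8714 + 1.307 = 2.178 kg·m².
T = 2π√(I/(mgd)) = 2π√(2.178/(7.70 × 24.9 × 0.412)) = 1.04 s.

1.04 s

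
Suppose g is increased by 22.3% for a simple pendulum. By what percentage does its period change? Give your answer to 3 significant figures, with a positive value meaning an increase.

T ∝ 1/√g, so T'/T = 1/√(1.223) = 0.9042.
Percentage change in T = (0.9042 − 1) × 100% = -9.58%.

-9.58%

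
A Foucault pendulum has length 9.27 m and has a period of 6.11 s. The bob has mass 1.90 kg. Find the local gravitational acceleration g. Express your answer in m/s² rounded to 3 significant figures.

9.80 m/s²

From T = 2π√(L/g), g = 4π²L/T² = 4π² × 9.27/6.110² = 9.80 m/s².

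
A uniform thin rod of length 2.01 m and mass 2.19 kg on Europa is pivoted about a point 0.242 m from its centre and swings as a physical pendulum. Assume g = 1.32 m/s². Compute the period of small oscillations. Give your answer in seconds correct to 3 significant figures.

6.99 s

For a physical pendulum T = 2π√(I/(mgd)), with d = 0.2420 m from pivot to centre of mass.
I_cm = mL²/12 = 2.19 × 2.01²/12 = 0.7373 kg·m²; I = I_cm + md² = 0.7373 + 2.19 × 0.2420² = 0.8656 kg·m².
T = 2π√(0.8656/(2.19 × 1.32 × 0.2420)) = 6.99 s.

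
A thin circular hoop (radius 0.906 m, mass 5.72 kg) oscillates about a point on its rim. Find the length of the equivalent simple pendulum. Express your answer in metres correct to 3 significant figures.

The equivalent simple-pendulum length is L_eq = I/(md), where I is about the pivot and d = 0.9060 m.
I_cm = mR² = 4.695 kg·m², so I = I_cm + md² = 4.695 + 4.695 = 9.390 kg·m².
L_eq = 9.390/(5.72 × 0.9060) = 1.81 m.

1.81 m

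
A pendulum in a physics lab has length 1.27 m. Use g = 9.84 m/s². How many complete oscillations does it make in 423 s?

187

T = 2π√(L/g) = 2π√(1.27/9.84) = 2.257 s.
Number of complete oscillations = ⌊423/2.257⌋ = ⌊187.4⌋ = 187.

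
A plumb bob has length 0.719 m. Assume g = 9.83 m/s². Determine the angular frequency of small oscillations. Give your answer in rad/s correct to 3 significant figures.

ω = √(g/L) = √(9.83/0.719) = 3.70 rad/s.

3.70 rad/s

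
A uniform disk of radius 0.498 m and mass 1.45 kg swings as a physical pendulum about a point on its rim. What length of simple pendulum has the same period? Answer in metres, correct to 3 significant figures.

The equivalent simple-pendulum length is L_eq = I/(md), where I is about the pivot and d = 0.4980 m.
I_cm = ½mR² = 0.1798 kg·m², so I = I_cm + md² = 0.1798 + 0.3596 = 0.5394 kg·m².
L_eq = 0.5394/(1.45 × 0.4980) = 0.747 m.

0.747 m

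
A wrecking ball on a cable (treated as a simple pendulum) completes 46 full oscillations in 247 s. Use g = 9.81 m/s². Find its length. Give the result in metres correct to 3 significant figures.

7.16 m

T = 247/46 = 5.370 s.
From T = 2π√(L/g), L = gT²/(4π²) = 9.81 × 5.370²/(4π²) = 7.16 m.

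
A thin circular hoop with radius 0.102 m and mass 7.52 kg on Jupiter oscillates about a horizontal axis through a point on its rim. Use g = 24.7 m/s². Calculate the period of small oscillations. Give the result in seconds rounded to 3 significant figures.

0.571 s

I_cm = mr² = 0.07824 kg·m². The pivot is at distance d = 0.102 m from the centre of mass.
By the parallel-axis theorem, I = I_cm + md² = 0.07824 + 0.07824 = 0.1565 kg·m².
T = 2π√(I/(mgd)) = 2π√(0.1565/(7.52 × 24.7 × 0.102)) = 0.571 s.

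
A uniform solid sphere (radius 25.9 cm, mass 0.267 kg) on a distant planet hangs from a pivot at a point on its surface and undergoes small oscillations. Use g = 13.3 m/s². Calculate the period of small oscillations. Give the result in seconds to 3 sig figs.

1.04 s

I_cm = (2/5)mr² = 0.007164 kg·m². The pivot is at distance d = 0.259 m from the centre of mass.
By the parallel-axis theorem, I = I_cm + md² = 0.007164 + 0.01791 = 0.02507 kg·m².
T = 2π√(I/(mgd)) = 2π√(0.02507/(0.267 × 13.3 × 0.259)) = 1.04 s.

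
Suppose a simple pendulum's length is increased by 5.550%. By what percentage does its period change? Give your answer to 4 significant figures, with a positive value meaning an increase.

2.738%

T ∝ √L, so T'/T = √(1.0555) = 1.0274.
Percentage change in T = (1.0274 − 1) × 100% = 2.738%.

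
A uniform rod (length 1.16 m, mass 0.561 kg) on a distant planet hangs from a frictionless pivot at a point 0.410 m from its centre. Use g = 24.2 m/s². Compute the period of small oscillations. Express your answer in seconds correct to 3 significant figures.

1.06 s

For a physical pendulum T = 2π√(I/(mgd)), with d = 0.4100 m from pivot to centre of mass.
I_cm = mL²/12 = 0.561 × 1.16²/12 = 0.06291 kg·m²; I = I_cm + md² = 0.06291 + 0.561 × 0.4100² = 0.1572 kg·m².
T = 2π√(0.1572/(0.561 × 24.2 × 0.4100)) = 1.06 s.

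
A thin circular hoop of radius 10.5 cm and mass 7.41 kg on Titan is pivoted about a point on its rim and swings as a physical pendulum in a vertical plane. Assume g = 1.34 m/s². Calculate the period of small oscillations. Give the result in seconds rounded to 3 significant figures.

I_cm = mr² = 0.08170 kg·m². The pivot is at distance d = 0.105 m from the centre of mass.
By the parallel-axis theorem, I = I_cm + md² = 0.08170 + 0.08170 = 0.1634 kg·m².
T = 2π√(I/(mgd)) = 2π√(0.1634/(7.41 × 1.34 × 0.105)) = 2.49 s.

2.49 s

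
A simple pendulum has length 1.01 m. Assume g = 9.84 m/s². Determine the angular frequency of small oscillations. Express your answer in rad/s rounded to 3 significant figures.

ω = √(g/L) = √(9.84/1.01) = 3.12 rad/s.

3.12 rad/s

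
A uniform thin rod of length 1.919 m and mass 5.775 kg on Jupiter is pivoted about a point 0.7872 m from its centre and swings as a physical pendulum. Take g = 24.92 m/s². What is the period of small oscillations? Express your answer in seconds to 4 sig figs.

For a physical pendulum T = 2π√(I/(mgd)), with d = 0.78720 m from pivot to centre of mass.
I_cm = mL²/12 = 5.775 × 1.919²/12 = 1.7722 kg·m²; I = I_cm + md² = 1.7722 + 5.775 × 0.78720² = 5.3509 kg·m².
T = 2π√(5.3509/(5.775 × 24.92 × 0.78720)) = 1.366 s.

1.366 s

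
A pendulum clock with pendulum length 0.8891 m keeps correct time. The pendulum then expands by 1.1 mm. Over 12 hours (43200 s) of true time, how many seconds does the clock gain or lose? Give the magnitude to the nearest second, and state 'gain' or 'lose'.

lose 27 s

T ∝ √L, so T'/T = √(0.89020/0.8891) = 1.00062.
In 43200 s of true time the clock registers 43200/1.00062 = 43173.3 s, so it loses 27 s.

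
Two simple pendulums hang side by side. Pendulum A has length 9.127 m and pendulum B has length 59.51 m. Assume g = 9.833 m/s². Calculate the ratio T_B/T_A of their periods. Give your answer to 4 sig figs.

T ∝ √L, so T_B/T_A = √(L_B/L_A) = √(59.51/9.127) = 2.553.

2.553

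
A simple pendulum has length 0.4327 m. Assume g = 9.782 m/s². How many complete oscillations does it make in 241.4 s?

182

T = 2π√(L/g) = 2π√(0.4327/9.782) = 1.3215 s.
Number of complete oscillations = ⌊241.4/1.3215⌋ = ⌊182.67⌋ = 182.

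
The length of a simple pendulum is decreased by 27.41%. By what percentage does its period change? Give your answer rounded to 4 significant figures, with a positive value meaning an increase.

T ∝ √L, so T'/T = √(0.72590) = 0.85200.
Percentage change in T = (0.85200 − 1) × 100% = -14.80%.

-14.80%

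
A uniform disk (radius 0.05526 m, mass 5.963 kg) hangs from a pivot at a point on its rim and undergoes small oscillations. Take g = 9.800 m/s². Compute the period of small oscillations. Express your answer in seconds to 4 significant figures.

I_cm = ½mr² = 0.0091045 kg·m². The pivot is at distance d = 0.05526 m from the centre of mass.
By the parallel-axis theorem, I = I_cm + md² = 0.0091045 + 0.018209 = 0.027314 kg·m².
T = 2π√(I/(mgd)) = 2π√(0.027314/(5.963 × 9.800 × 0.05526)) = 0.5779 s.

0.5779 s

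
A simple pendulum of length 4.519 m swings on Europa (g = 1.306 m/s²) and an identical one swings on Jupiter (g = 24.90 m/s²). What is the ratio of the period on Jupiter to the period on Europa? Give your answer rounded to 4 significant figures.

T ∝ 1/√g, so T₂/T₁ = √(g₁/g₂) = √(1.306/24.90) = 0.2290.

0.2290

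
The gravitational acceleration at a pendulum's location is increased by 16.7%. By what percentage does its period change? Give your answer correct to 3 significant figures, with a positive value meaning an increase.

T ∝ 1/√g, so T'/T = 1/√(1.167) = 0.9257.
Percentage change in T = (0.9257 − 1) × 100% = -7.43%.

-7.43%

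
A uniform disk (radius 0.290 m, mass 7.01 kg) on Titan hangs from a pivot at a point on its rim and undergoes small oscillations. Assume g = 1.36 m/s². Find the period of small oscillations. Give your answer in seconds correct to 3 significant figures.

I_cm = ½mr² = 0.2948 kg·m². The pivot is at distance d = 0.290 m from the centre of mass.
By the parallel-axis theorem, I = I_cm + md² = 0.2948 + 0.5895 = 0.8843 kg·m².
T = 2π√(I/(mgd)) = 2π√(0.8843/(7.01 × 1.36 × 0.290)) = 3.55 s.

3.55 s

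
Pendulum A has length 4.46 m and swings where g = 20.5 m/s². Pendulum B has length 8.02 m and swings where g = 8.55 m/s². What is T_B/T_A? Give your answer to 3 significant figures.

T = 2π√(L/g), so T_B/T_A = √((L_B/g_B)/(L_A/g_A)) = √((8.02/8.55)/(4.46/20.5)) = 2.08.

2.08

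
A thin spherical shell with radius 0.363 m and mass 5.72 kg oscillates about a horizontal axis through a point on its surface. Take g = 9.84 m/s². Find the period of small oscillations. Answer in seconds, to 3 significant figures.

1.56 s

I_cm = (2/3)mr² = 0.5025 kg·m². The pivot is at distance d = 0.363 m from the centre of mass.
By the parallel-axis theorem, I = I_cm + md² = 0.5025 + 0.7537 = 1.256 kg·m².
T = 2π√(I/(mgd)) = 2π√(1.256/(5.72 × 9.84 × 0.363)) = 1.56 s.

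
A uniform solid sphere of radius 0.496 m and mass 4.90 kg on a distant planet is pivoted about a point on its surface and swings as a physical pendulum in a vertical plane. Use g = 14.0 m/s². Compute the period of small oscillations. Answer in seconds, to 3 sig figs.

1.40 s

I_cm = (2/5)mr² = 0.4822 kg·m². The pivot is at distance d = 0.496 m from the centre of mass.
By the parallel-axis theorem, I = I_cm + md² = 0.4822 + 1.205 = 1.688 kg·m².
T = 2π√(I/(mgd)) = 2π√(1.688/(4.90 × 14.0 × 0.496)) = 1.40 s.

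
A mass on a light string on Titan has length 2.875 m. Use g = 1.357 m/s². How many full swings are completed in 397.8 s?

T = 2π√(L/g) = 2π√(2.875/1.357) = 9.1455 s.
Number of complete oscillations = ⌊397.8/9.1455⌋ = ⌊43.497⌋ = 43.

43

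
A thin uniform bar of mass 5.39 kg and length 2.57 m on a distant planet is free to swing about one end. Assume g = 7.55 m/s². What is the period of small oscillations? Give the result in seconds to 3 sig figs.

2.99 s

For a physical pendulum T = 2π√(I/(mgd)), with d = 1.285 m from pivot to centre of mass.
I_cm = mL²/12 = 5.39 × 2.57²/12 = 2.967 kg·m²; I = I_cm + md² = 2.967 + 5.39 × 1.285² = 11.87 kg·m².
T = 2π√(11.87/(5.39 × 7.55 × 1.285)) = 2.99 s.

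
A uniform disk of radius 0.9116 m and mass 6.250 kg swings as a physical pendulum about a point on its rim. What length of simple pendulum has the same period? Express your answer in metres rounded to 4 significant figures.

1.367 m

The equivalent simple-pendulum length is L_eq = I/(md), where I is about the pivot and d = 0.91160 m.
I_cm = ½mR² = 2.5969 kg·m², so I = I_cm + md² = 2.5969 + 5.1938 = 7.7908 kg·m².
L_eq = 7.7908/(6.250 × 0.91160) = 1.367 m.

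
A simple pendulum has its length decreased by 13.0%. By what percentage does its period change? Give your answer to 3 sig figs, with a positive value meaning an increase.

-6.73%

T ∝ √L, so T'/T = √(0.8700) = 0.9327.
Percentage change in T = (0.9327 − 1) × 100% = -6.73%.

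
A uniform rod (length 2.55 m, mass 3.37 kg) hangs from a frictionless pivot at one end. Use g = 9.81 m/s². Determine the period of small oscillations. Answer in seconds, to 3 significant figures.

2.62 s

For a physical pendulum T = 2π√(I/(mgd)), with d = 1.275 m from pivot to centre of mass.
I_cm = mL²/12 = 3.37 × 2.55²/12 = 1.826 kg·m²; I = I_cm + md² = 1.826 + 3.37 × 1.275² = 7.304 kg·m².
T = 2π√(7.304/(3.37 × 9.81 × 1.275)) = 2.62 s.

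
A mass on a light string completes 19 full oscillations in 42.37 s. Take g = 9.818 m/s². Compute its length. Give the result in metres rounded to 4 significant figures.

T = 42.37/19 = 2.2300 s.
From T = 2π√(L/g), L = gT²/(4π²) = 9.818 × 2.2300²/(4π²) = 1.237 m.

1.237 m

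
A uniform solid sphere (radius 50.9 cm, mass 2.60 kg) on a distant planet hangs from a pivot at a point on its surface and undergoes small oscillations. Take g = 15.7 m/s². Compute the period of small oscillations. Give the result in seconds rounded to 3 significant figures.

1.34 s

I_cm = (2/5)mr² = 0.2694 kg·m². The pivot is at distance d = 0.509 m from the centre of mass.
By the parallel-axis theorem, I = I_cm + md² = 0.2694 + 0.6736 = 0.9431 kg·m².
T = 2π√(I/(mgd)) = 2π√(0.9431/(2.60 × 15.7 × 0.509)) = 1.34 s.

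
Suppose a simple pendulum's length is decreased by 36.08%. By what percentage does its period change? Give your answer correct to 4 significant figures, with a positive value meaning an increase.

T ∝ √L, so T'/T = √(0.63920) = 0.79950.
Percentage change in T = (0.79950 − 1) × 100% = -20.05%.

-20.05%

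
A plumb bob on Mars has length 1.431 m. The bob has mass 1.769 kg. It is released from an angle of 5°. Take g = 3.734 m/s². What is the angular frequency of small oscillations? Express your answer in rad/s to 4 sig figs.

ω = √(g/L) = √(3.734/1.431) = 1.615 rad/s.

1.615 rad/s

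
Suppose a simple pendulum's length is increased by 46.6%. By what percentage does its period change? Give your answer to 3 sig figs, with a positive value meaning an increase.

21.1%

T ∝ √L, so T'/T = √(1.466) = 1.211.
Percentage change in T = (1.211 − 1) × 100% = 21.1%.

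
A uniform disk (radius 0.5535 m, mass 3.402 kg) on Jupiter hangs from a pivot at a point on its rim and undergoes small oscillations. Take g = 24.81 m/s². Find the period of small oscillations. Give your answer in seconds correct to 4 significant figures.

I_cm = ½mr² = 0.52112 kg·m². The pivot is at distance d = 0.5535 m from the centre of mass.
By the parallel-axis theorem, I = I_cm + md² = 0.52112 + 1.0422 = 1.5634 kg·m².
T = 2π√(I/(mgd)) = 2π√(1.5634/(3.402 × 24.81 × 0.5535)) = 1.149 s.

1.149 s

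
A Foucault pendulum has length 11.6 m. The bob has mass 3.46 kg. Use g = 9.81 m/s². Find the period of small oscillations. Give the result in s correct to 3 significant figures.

6.83 s

T = 2π√(L/g) = 2π√(11.6/9.81) = 2π × 1.087 = 6.83 s.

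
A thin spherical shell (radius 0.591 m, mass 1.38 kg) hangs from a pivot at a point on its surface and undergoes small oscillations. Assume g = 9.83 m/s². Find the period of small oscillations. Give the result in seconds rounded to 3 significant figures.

I_cm = (2/3)mr² = 0.3213 kg·m². The pivot is at distance d = 0.591 m from the centre of mass.
By the parallel-axis theorem, I = I_cm + md² = 0.3213 + 0.4820 = 0.8033 kg·m².
T = 2π√(I/(mgd)) = 2π√(0.8033/(1.38 × 9.83 × 0.591)) = 1.99 s.

1.99 s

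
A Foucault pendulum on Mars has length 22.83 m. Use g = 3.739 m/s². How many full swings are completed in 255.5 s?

T = 2π√(L/g) = 2π√(22.83/3.739) = 15.526 s.
Number of complete oscillations = ⌊255.5/15.526⌋ = ⌊16.456⌋ = 16.

16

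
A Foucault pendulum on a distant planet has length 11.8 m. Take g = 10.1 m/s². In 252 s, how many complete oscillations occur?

T = 2π√(L/g) = 2π√(11.8/10.1) = 6.791 s.
Number of complete oscillations = ⌊252/6.791⌋ = ⌊37.11⌋ = 37.

37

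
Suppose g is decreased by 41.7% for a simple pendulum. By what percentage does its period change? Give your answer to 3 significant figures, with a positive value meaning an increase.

T ∝ 1/√g, so T'/T = 1/√(0.5830) = 1.310.
Percentage change in T = (1.310 − 1) × 100% = 31.0%.

31.0%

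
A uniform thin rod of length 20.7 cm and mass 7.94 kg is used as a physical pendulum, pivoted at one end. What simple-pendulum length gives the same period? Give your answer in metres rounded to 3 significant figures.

The equivalent simple-pendulum length is L_eq = I/(md), where I is about the pivot and d = 0.1035 m.
I_cm = (1/12)mL² = 0.02835 kg·m², so I = I_cm + md² = 0.02835 + 0.08506 = 0.1134 kg·m².
L_eq = 0.1134/(7.94 × 0.1035) = 0.138 m.

0.138 m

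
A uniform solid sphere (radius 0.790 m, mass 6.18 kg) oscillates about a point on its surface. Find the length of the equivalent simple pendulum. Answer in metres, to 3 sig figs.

1.11 m

The equivalent simple-pendulum length is L_eq = I/(md), where I is about the pivot and d = 0.7900 m.
I_cm = (2/5)mR² = 1.543 kg·m², so I = I_cm + md² = 1.543 + 3.857 = 5.400 kg·m².
L_eq = 5.400/(6.18 × 0.7900) = 1.11 m.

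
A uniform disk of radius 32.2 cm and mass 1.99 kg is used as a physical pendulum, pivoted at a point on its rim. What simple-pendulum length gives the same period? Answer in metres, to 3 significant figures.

The equivalent simple-pendulum length is L_eq = I/(md), where I is about the pivot and d = 0.3220 m.
I_cm = ½mR² = 0.1032 kg·m², so I = I_cm + md² = 0.1032 + 0.2063 = 0.3095 kg·m².
L_eq = 0.3095/(1.99 × 0.3220) = 0.483 m.

0.483 m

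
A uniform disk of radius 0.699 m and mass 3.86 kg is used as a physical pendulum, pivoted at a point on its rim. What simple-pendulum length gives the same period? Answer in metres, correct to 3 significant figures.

1.05 m

The equivalent simple-pendulum length is L_eq = I/(md), where I is about the pivot and d = 0.6990 m.
I_cm = ½mR² = 0.9430 kg·m², so I = I_cm + md² = 0.9430 + 1.886 = 2.829 kg·m².
L_eq = 2.829/(3.86 × 0.6990) = 1.05 m.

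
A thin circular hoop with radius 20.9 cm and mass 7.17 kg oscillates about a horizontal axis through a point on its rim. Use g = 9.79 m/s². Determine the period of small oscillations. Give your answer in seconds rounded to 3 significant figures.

1.30 s

I_cm = mr² = 0.3132 kg·m². The pivot is at distance d = 0.209 m from the centre of mass.
By the parallel-axis theorem, I = I_cm + md² = 0.3132 + 0.3132 = 0.6264 kg·m².
T = 2π√(I/(mgd)) = 2π√(0.6264/(7.17 × 9.79 × 0.209)) = 1.30 s.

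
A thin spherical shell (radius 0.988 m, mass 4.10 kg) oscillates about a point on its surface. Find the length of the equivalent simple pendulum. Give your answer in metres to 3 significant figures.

The equivalent simple-pendulum length is L_eq = I/(md), where I is about the pivot and d = 0.9880 m.
I_cm = (2/3)mR² = 2.668 kg·m², so I = I_cm + md² = 2.668 + 4.002 = 6.670 kg·m².
L_eq = 6.670/(4.10 × 0.9880) = 1.65 m.

1.65 m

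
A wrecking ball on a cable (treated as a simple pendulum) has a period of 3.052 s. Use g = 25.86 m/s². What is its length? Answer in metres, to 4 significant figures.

From T = 2π√(L/g), L = gT²/(4π²) = 25.86 × 3.0520²/(4π²) = 6.102 m.

6.102 m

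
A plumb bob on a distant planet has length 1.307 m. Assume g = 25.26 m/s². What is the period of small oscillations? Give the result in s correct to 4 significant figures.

T = 2π√(L/g) = 2π√(1.307/25.26) = 2π × 0.22747 = 1.429 s.

1.429 s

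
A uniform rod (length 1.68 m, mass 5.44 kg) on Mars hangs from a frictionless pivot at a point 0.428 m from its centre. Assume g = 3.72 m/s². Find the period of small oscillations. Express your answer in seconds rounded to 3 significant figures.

For a physical pendulum T = 2π√(I/(mgd)), with d = 0.4280 m from pivot to centre of mass.
I_cm = mL²/12 = 5.44 × 1.68²/12 = 1.279 kg·m²; I = I_cm + md² = 1.279 + 5.44 × 0.4280² = 2.276 kg·m².
T = 2π√(2.276/(5.44 × 3.72 × 0.4280)) = 3.22 s.

3.22 s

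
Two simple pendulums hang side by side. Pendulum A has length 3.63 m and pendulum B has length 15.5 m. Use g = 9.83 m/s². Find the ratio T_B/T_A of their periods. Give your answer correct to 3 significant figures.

2.07

T ∝ √L, so T_B/T_A = √(L_B/L_A) = √(15.5/3.63) = 2.07.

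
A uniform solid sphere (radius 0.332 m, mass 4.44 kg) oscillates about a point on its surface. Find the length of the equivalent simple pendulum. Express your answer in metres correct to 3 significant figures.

0.465 m

The equivalent simple-pendulum length is L_eq = I/(md), where I is about the pivot and d = 0.3320 m.
I_cm = (2/5)mR² = 0.1958 kg·m², so I = I_cm + md² = 0.1958 + 0.4894 = 0.6852 kg·m².
L_eq = 0.6852/(4.44 × 0.3320) = 0.465 m.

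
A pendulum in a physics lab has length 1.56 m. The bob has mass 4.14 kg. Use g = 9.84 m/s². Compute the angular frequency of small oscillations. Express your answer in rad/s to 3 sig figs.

ω = √(g/L) = √(9.84/1.56) = 2.51 rad/s.

2.51 rad/s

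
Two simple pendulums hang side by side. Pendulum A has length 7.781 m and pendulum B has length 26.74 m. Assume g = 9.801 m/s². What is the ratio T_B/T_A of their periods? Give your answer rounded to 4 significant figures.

T ∝ √L, so T_B/T_A = √(L_B/L_A) = √(26.74/7.781) = 1.854.

1.854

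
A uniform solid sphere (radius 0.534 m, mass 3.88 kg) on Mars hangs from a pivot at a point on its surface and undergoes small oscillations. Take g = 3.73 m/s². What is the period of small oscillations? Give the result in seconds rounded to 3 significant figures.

I_cm = (2/5)mr² = 0.4426 kg·m². The pivot is at distance d = 0.534 m from the centre of mass.
By the parallel-axis theorem, I = I_cm + md² = 0.4426 + 1.106 = 1.549 kg·m².
T = 2π√(I/(mgd)) = 2π√(1.549/(3.88 × 3.73 × 0.534)) = 2.81 s.

2.81 s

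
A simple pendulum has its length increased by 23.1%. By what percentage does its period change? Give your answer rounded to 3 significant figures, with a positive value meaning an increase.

T ∝ √L, so T'/T = √(1.231) = 1.110.
Percentage change in T = (1.110 − 1) × 100% = 11.0%.

11.0%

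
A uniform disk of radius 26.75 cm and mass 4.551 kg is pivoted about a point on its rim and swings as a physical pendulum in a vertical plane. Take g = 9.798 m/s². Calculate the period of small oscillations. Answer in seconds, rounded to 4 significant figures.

I_cm = ½mr² = 0.16283 kg·m². The pivot is at distance d = 0.2675 m from the centre of mass.
By the parallel-axis theorem, I = I_cm + md² = 0.16283 + 0.32565 = 0.48848 kg·m².
T = 2π√(I/(mgd)) = 2π√(0.48848/(4.551 × 9.798 × 0.2675)) = 1.272 s.

1.272 s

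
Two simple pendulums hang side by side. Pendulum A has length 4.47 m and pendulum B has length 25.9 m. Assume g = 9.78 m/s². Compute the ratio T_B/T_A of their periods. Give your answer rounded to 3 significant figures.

2.41

T ∝ √L, so T_B/T_A = √(L_B/L_A) = √(25.9/4.47) = 2.41.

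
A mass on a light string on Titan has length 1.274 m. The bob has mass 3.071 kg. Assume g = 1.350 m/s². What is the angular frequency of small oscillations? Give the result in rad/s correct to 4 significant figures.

1.029 rad/s

ω = √(g/L) = √(1.350/1.274) = 1.029 rad/s.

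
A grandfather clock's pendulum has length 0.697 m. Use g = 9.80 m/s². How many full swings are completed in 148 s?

T = 2π√(L/g) = 2π√(0.697/9.80) = 1.676 s.
Number of complete oscillations = ⌊148/1.676⌋ = ⌊88.32⌋ = 88.

88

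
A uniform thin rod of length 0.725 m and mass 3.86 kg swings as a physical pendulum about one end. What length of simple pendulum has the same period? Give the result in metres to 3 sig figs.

The equivalent simple-pendulum length is L_eq = I/(md), where I is about the pivot and d = 0.3625 m.
I_cm = (1/12)mL² = 0.1691 kg·m², so I = I_cm + md² = 0.1691 + 0.5072 = 0.6763 kg·m².
L_eq = 0.6763/(3.86 × 0.3625) = 0.483 m.

0.483 m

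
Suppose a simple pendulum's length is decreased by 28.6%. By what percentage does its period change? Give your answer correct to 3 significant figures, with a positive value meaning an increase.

T ∝ √L, so T'/T = √(0.7140) = 0.8450.
Percentage change in T = (0.8450 − 1) × 100% = -15.5%.

-15.5%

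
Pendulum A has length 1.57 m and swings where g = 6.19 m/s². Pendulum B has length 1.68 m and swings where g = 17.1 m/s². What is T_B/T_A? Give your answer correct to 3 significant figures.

0.622

T = 2π√(L/g), so T_B/T_A = √((L_B/g_B)/(L_A/g_A)) = √((1.68/17.1)/(1.57/6.19)) = 0.622.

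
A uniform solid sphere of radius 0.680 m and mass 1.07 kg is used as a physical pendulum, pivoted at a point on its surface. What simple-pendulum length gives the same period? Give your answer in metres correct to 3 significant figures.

The equivalent simple-pendulum length is L_eq = I/(md), where I is about the pivot and d = 0.6800 m.
I_cm = (2/5)mR² = 0.1979 kg·m², so I = I_cm + md² = 0.1979 + 0.4948 = 0.6927 kg·m².
L_eq = 0.6927/(1.07 × 0.6800) = 0.952 m.

0.952 m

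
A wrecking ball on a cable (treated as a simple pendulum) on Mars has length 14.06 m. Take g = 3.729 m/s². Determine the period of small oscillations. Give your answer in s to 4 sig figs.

12.20 s

T = 2π√(L/g) = 2π√(14.06/3.729) = 2π × 1.9418 = 12.20 s.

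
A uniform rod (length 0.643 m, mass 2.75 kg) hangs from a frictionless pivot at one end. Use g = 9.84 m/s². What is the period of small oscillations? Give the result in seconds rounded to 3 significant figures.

1.31 s

For a physical pendulum T = 2π√(I/(mgd)), with d = 0.3215 m from pivot to centre of mass.
I_cm = mL²/12 = 2.75 × 0.643²/12 = 0.09475 kg·m²; I = I_cm + md² = 0.09475 + 2.75 × 0.3215² = 0.3790 kg·m².
T = 2π√(0.3790/(2.75 × 9.84 × 0.3215)) = 1.31 s.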